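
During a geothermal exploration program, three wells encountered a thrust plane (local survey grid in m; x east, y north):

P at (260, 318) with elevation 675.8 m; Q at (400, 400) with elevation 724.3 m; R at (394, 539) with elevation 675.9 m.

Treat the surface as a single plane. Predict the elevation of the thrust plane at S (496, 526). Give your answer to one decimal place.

Two edge vectors: P→Q = (140, 82, 48.5), P→R = (134, 221, 0.1).
Normal n = (P→Q) × (P→R) = (-10710.3, 6485, 19952).
So ∂z/∂x = −n_x/n_z = 0.53680 and ∂z/∂y = −n_y/n_z = −0.32503.
Intercept c from P: 675.8 − 139.57 + 103.36 = 639.59.
At (496, 526): z = 266.3 − 171.0 + 639.59 = 734.9 m.

734.9 m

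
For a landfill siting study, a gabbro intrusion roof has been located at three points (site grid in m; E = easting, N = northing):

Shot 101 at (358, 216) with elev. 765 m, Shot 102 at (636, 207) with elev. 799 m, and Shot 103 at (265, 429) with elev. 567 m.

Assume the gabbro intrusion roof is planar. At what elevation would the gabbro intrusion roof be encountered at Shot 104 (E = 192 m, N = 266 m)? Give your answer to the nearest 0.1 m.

Two edge vectors: Shot 101→Shot 102 = (278, -9, 34), Shot 101→Shot 103 = (-93, 213, -198).
Normal n = (Shot 101→Shot 102) × (Shot 101→Shot 103) = (-5460, 51882, 58377).
So ∂z/∂E = −n_x/n_z = 0.09353 and ∂z/∂N = −n_y/n_z = −0.88874.
Intercept c from Shot 101: 765 − 33.48 + 191.97 = 923.48.
At (192, 266): z = 18.0 − 236.4 + 923.48 = 705.0 m.

705.0 m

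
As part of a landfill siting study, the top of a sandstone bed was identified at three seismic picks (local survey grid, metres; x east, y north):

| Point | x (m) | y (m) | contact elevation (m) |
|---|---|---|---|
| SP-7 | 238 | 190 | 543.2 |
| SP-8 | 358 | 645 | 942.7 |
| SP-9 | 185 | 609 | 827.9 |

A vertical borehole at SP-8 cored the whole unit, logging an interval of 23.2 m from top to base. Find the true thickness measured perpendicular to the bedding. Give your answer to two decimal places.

Let the plane be z = a·x + b·y + c.
SP-8−SP-7: 120a + 455b = 399.5;  SP-9−SP-7: −53a + 419b = 284.7.
Solving gives a = 0.50880, b = 0.74383.
|∇z| = √(a²+b²) = 0.90120, so dip δ = arctan(0.90120) = 42.03°.
True thickness = vertical thickness × cos δ = 23.2 × cos 42.03° = 17.23 m.

17.23 m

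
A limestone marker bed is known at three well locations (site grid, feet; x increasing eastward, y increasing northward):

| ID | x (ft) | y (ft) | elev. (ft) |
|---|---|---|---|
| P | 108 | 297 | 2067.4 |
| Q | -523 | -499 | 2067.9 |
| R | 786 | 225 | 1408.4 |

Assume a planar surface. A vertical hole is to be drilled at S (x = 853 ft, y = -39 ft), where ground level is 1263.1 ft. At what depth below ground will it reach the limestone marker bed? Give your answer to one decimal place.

102.2 ft

Two edge vectors: P→Q = (-631, -796, 0.5), P→R = (678, -72, -659).
Normal n = (P→Q) × (P→R) = (524600, -415490, 585120).
So ∂z/∂x = −n_x/n_z = −0.89657 and ∂z/∂y = −n_y/n_z = 0.71009.
Intercept c from P: 2067.4 + 96.83 − 210.90 = 1953.33.
At (853, -39): z_contact = −764.77 − 27.69 + 1953.33 = 1160.87 ft.
Depth below ground = 1263.1 − 1160.87 = 102.2 ft.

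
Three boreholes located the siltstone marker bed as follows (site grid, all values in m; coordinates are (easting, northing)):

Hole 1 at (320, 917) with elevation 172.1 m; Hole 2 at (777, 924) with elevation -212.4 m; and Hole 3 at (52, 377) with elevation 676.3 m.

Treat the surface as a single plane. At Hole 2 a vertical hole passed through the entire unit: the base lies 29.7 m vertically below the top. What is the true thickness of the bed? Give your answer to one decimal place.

Two edge vectors: Hole 1→Hole 2 = (457, 7, -384.5), Hole 1→Hole 3 = (-268, -540, 504.2).
Normal n = (Hole 1→Hole 2) × (Hole 1→Hole 3) = (-204100.6, -127373.4, -244904).
So ∂z/∂E = −n_x/n_z = −0.83339 and ∂z/∂N = −n_y/n_z = −0.52010.
|∇z| = √(a²+b²) = 0.98236, so dip δ = arctan(0.98236) = 44.49°.
True thickness = vertical thickness × cos δ = 29.7 × cos 44.49° = 21.2 m.

21.2 m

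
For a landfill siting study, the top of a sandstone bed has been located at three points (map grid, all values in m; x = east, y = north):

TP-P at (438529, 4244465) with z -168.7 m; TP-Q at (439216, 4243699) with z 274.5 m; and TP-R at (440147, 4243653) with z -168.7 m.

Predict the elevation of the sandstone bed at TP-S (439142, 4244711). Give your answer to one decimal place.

-751.2 m

Let the plane be z = a·x + b·y + c.
TP-Q−TP-P: 687a − 766b = 443.2;  TP-R−TP-P: 1618a − 812b = 0.
Solving gives a = −0.528033993, b = −1.052166258.
Then c = -168.7 − a·438529 − b·4244465 = 4697272.37.
At (439142, 4244711): z = −231881.9 − 4466141.7 + 4697272.37 = -751.2 m.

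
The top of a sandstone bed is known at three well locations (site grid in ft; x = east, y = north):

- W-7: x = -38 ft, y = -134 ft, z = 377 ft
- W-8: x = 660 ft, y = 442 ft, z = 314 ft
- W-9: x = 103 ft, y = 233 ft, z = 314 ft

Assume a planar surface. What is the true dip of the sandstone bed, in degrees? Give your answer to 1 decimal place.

Let the plane be z = a·x + b·y + c.
W-8−W-7: 698a + 576b = −63;  W-9−W-7: 141a + 367b = −63.
Solving gives a = 0.07526, b = −0.20058.
Gradient magnitude |∇z| = √(a² + b²) = √(0.00566 + 0.04023) = 0.21423.
True dip = arctan(0.21423) = 12.1°, dipping toward NNW (azimuth ≈ 339°).

12.1°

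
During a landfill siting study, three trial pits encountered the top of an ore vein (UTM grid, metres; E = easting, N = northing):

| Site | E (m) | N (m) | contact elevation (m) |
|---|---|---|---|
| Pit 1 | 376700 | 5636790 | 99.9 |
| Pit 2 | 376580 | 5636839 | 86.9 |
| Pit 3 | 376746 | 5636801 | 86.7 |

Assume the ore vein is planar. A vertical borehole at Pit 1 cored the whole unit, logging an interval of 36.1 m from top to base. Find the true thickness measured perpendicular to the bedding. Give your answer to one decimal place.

30.6 m

Let the plane be z = a·E + b·N + c.
Pit 2−Pit 1: −120a + 49b = −13;  Pit 3−Pit 1: 46a + 11b = −13.2.
Solving gives a = −0.14096, b = −0.61052.
|∇z| = √(a²+b²) = 0.62658, so dip δ = arctan(0.62658) = 32.07°.
True thickness = vertical thickness × cos δ = 36.1 × cos 32.07° = 30.6 m.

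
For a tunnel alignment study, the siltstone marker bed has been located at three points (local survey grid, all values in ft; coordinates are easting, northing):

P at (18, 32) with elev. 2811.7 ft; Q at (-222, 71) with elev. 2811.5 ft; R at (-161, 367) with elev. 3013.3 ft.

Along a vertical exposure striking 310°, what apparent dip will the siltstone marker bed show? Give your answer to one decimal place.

Let the plane be z = a·easting + b·northing + c.
Q−P: −240a + 39b = −0.2;  R−P: −179a + 335b = 201.6.
Solving gives a = 0.10800, b = 0.65950.
Unit vector along 310° is (sin 310°, cos 310°) = (-0.7660, 0.6428).
Slope in that direction = a·(-0.7660) + b·(0.6428) = 0.34118.
Apparent dip = arctan|0.34118| = 18.8° (true dip is 33.8°, so apparent ≤ true as expected).

18.8°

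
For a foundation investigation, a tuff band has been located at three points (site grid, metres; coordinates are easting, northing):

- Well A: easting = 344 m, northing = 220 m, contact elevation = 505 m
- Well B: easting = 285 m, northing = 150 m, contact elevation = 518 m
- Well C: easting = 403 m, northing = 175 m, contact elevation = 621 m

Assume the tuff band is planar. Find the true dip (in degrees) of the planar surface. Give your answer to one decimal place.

Two edge vectors: Well A→Well B = (-59, -70, 13), Well A→Well C = (59, -45, 116).
Normal n = (Well A→Well B) × (Well A→Well C) = (-7535, 7611, 6785).
So ∂z/∂easting = −n_x/n_z = 1.11054 and ∂z/∂northing = −n_y/n_z = −1.12174.
Gradient magnitude |∇z| = √(a² + b²) = √(1.23329 + 1.25830) = 1.57848.
True dip = arctan(1.57848) = 57.6°, dipping toward NW (azimuth ≈ 315°).

57.6°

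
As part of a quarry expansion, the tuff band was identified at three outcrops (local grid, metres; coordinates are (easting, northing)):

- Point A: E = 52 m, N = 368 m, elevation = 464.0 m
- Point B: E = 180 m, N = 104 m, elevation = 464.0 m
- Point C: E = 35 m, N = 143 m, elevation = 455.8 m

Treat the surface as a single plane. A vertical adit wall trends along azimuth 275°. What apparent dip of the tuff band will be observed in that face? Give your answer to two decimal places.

Two edge vectors: Point A→Point B = (128, -264, 0), Point A→Point C = (-17, -225, -8.2).
Normal n = (Point A→Point B) × (Point A→Point C) = (2164.8, 1049.6, -33288).
So ∂z/∂E = −n_x/n_z = 0.06503 and ∂z/∂N = −n_y/n_z = 0.03153.
Unit vector along 275° is (sin 275°, cos 275°) = (-0.9962, 0.0872).
Slope in that direction = a·(-0.9962) + b·(0.0872) = −0.06204.
Apparent dip = arctan|0.06204| = 3.55° (true dip is 4.1°, so apparent ≤ true as expected).

3.55°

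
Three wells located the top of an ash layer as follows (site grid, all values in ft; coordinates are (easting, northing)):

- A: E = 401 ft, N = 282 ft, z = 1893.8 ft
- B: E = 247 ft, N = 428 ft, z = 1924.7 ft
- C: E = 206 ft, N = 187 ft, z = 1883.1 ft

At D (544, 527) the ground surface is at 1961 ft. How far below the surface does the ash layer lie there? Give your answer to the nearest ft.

28 ft

Let the plane be z = a·E + b·N + c.
B−A: −154a + 146b = 30.9;  C−A: −195a − 95b = −10.7.
Solving gives a = −0.03186, b = 0.17803.
Then c = 1893.8 − a·401 − b·282 = 1856.37.
At (544, 527): z_contact = −17.3 + 93.8 + 1856.37 = 1932.9 ft.
Depth below ground = 1961 − 1932.9 = 28 ft.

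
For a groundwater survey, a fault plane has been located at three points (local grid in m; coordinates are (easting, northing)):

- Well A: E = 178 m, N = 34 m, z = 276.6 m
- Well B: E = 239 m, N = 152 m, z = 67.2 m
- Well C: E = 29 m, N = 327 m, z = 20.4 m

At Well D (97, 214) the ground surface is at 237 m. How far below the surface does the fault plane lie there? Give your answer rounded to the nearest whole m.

127 m

Let the plane be z = a·E + b·N + c.
Well B−Well A: 61a + 118b = −209.4;  Well C−Well A: −149a + 293b = −256.2.
Solving gives a = −0.87781, b = −1.32080.
Then c = 276.6 − a·178 − b·34 = 477.76.
At (97, 214): z_contact = −85.1 − 282.7 + 477.76 = 110.0 m.
Depth below ground = 237 − 110.0 = 127 m.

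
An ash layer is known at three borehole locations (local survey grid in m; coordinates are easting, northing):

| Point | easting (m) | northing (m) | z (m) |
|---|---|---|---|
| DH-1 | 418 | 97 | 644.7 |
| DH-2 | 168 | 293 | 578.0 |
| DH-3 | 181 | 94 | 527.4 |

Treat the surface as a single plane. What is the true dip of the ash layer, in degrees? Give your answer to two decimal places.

29.63°

Let the plane be z = a·easting + b·northing + c.
DH-2−DH-1: −250a + 196b = −66.7;  DH-3−DH-1: −237a − 3b = −117.3.
Solving gives a = 0.49131, b = 0.28637.
Gradient magnitude |∇z| = √(a² + b²) = √(0.24139 + 0.08201) = 0.56868.
True dip = arctan(0.56868) = 29.63°, dipping toward WSW (azimuth ≈ 240°).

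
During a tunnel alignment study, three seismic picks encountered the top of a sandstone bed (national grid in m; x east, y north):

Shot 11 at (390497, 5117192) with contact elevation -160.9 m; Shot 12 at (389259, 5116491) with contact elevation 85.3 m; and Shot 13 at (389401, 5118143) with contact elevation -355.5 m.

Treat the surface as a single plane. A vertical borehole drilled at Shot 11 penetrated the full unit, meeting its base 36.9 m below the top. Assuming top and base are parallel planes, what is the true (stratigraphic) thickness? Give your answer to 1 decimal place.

Two edge vectors: Shot 11→Shot 12 = (-1238, -701, 246.2), Shot 11→Shot 13 = (-1096, 951, -194.6).
Normal n = (Shot 11→Shot 12) × (Shot 11→Shot 13) = (-97721.6, -510750, -1945634).
So ∂z/∂x = −n_x/n_z = −0.05023 and ∂z/∂y = −n_y/n_z = −0.26251.
|∇z| = √(a²+b²) = 0.26727, so dip δ = arctan(0.26727) = 14.96°.
True thickness = vertical thickness × cos δ = 36.9 × cos 14.96° = 35.6 m.

35.6 m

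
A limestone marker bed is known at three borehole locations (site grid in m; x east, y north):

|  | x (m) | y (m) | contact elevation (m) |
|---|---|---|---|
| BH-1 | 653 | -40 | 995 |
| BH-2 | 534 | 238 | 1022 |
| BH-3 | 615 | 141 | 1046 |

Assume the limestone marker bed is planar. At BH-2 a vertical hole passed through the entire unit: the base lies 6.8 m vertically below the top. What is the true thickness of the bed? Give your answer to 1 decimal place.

Let the plane be z = a·x + b·y + c.
BH-2−BH-1: −119a + 278b = 27;  BH-3−BH-1: −38a + 181b = 51.
Solving gives a = 0.84656, b = 0.45950.
|∇z| = √(a²+b²) = 0.96323, so dip δ = arctan(0.96323) = 43.93°.
True thickness = vertical thickness × cos δ = 6.8 × cos 43.93° = 4.9 m.

4.9 m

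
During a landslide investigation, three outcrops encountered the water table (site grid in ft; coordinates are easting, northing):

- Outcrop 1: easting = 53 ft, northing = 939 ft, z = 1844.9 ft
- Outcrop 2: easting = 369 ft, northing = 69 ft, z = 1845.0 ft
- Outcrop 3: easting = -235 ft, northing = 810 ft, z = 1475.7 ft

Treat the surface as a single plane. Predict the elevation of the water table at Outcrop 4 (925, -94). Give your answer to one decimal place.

2392.8 ft

Let the plane be z = a·easting + b·northing + c.
Outcrop 2−Outcrop 1: 316a − 870b = 0.1;  Outcrop 3−Outcrop 1: −288a − 129b = −369.2.
Solving gives a = 1.10261, b = 0.40037.
Then c = 1844.9 − a·53 − b·939 = 1410.51.
At (925, -94): z = 1019.9 − 37.6 + 1410.51 = 2392.8 ft.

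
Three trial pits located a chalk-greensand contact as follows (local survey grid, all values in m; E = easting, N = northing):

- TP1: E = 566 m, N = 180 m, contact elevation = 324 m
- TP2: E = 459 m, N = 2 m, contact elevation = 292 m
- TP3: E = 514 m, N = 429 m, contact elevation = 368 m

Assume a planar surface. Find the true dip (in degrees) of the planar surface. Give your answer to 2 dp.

Two edge vectors: TP1→TP2 = (-107, -178, -32), TP1→TP3 = (-52, 249, 44).
Normal n = (TP1→TP2) × (TP1→TP3) = (136, 6372, -35899).
So ∂z/∂E = −n_x/n_z = 0.00379 and ∂z/∂N = −n_y/n_z = 0.17750.
Gradient magnitude |∇z| = √(a² + b²) = √(0.00001 + 0.03151) = 0.17754.
True dip = arctan(0.17754) = 10.07°, dipping toward S (azimuth ≈ 181°).

10.07°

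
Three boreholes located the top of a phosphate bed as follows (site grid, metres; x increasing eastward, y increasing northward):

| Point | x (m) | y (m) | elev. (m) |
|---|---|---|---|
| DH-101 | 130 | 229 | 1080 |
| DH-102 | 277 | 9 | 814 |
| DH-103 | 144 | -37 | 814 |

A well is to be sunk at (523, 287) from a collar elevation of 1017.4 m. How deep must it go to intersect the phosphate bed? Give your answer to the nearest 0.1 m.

Let the plane be z = a·x + b·y + c.
DH-102−DH-101: 147a − 220b = −266;  DH-103−DH-101: 14a − 266b = −266.
Solving gives a = −0.33968, b = 0.98212.
Then c = 1080 − a·130 − b·229 = 899.25.
At (523, 287): z_contact = −177.65 + 281.87 + 899.25 = 1003.47 m.
Depth below ground = 1017.4 − 1003.47 = 13.9 m.

13.9 m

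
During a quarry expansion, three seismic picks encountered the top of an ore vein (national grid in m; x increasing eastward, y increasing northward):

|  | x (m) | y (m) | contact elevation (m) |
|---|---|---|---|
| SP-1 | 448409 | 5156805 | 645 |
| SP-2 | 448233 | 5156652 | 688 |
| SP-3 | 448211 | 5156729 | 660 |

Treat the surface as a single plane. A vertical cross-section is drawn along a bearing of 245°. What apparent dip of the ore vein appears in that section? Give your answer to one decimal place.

Two edge vectors: SP-1→SP-2 = (-176, -153, 43), SP-1→SP-3 = (-198, -76, 15).
Normal n = (SP-1→SP-2) × (SP-1→SP-3) = (973, -5874, -16918).
So ∂z/∂x = −n_x/n_z = 0.05751 and ∂z/∂y = −n_y/n_z = −0.34720.
Unit vector along 245° is (sin 245°, cos 245°) = (-0.9063, -0.4226).
Slope in that direction = a·(-0.9063) + b·(-0.4226) = 0.09461.
Apparent dip = arctan|0.09461| = 5.4° (true dip is 19.4°, so apparent ≤ true as expected).

5.4°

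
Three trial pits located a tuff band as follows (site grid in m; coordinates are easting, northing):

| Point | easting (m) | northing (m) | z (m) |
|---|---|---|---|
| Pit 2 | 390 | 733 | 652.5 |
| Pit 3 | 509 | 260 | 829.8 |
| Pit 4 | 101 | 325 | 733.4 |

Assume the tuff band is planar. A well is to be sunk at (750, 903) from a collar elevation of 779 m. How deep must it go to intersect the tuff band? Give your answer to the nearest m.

Two edge vectors: Pit 2→Pit 3 = (119, -473, 177.3), Pit 2→Pit 4 = (-289, -408, 80.9).
Normal n = (Pit 2→Pit 3) × (Pit 2→Pit 4) = (34072.7, -60866.8, -185249).
So ∂z/∂easting = −n_x/n_z = 0.18393 and ∂z/∂northing = −n_y/n_z = −0.32857.
Intercept c from Pit 2: 652.5 − 71.73 + 240.84 = 821.61.
At (750, 903): z_contact = 137.9 − 296.7 + 821.61 = 662.9 m.
Depth below ground = 779 − 662.9 = 116 m.

116 m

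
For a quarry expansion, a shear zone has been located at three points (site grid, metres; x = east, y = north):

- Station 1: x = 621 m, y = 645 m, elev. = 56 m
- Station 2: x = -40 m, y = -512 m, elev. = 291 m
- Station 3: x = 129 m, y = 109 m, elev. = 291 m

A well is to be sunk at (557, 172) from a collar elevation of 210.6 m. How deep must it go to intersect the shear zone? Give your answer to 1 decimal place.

198.5 m

Two edge vectors: Station 1→Station 2 = (-661, -1157, 235), Station 1→Station 3 = (-492, -536, 235).
Normal n = (Station 1→Station 2) × (Station 1→Station 3) = (-145935, 39715, -214948).
So ∂z/∂x = −n_x/n_z = −0.67893 and ∂z/∂y = −n_y/n_z = 0.18477.
Intercept c from Station 1: 56 + 421.62 − 119.17 = 358.44.
At (557, 172): z_contact = −378.16 + 31.78 + 358.44 = 12.06 m.
Depth below ground = 210.6 − 12.06 = 198.5 m.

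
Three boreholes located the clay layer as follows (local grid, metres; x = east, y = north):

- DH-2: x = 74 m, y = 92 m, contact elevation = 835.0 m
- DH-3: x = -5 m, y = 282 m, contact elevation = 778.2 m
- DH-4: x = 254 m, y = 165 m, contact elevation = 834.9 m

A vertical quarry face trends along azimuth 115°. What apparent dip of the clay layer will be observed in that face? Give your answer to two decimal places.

11.41°

Two edge vectors: DH-2→DH-3 = (-79, 190, -56.8), DH-2→DH-4 = (180, 73, -0.1).
Normal n = (DH-2→DH-3) × (DH-2→DH-4) = (4127.4, -10231.9, -39967).
So ∂z/∂x = −n_x/n_z = 0.10327 and ∂z/∂y = −n_y/n_z = −0.25601.
Unit vector along 115° is (sin 115°, cos 115°) = (0.9063, -0.4226).
Slope in that direction = a·(0.9063) + b·(-0.4226) = 0.20179.
Apparent dip = arctan|0.20179| = 11.41° (true dip is 15.4°, so apparent ≤ true as expected).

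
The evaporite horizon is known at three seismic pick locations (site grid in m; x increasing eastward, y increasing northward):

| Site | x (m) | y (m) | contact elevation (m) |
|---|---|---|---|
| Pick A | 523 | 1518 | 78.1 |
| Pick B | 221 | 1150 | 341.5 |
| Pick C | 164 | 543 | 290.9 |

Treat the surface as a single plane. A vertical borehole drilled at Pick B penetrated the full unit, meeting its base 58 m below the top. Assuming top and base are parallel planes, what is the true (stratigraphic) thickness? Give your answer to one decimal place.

38.7 m

Let the plane be z = a·x + b·y + c.
Pick B−Pick A: −302a − 368b = 263.4;  Pick C−Pick A: −359a − 975b = 212.8.
Solving gives a = −1.09959, b = 0.18662.
|∇z| = √(a²+b²) = 1.11531, so dip δ = arctan(1.11531) = 48.12°.
True thickness = vertical thickness × cos δ = 58 × cos 48.12° = 38.7 m.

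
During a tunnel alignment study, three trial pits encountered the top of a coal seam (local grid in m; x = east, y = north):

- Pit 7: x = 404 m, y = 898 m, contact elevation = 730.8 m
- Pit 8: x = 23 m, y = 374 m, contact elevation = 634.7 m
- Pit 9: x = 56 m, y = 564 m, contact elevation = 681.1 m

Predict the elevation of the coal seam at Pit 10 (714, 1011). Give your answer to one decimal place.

726.5 m

Let the plane be z = a·x + b·y + c.
Pit 8−Pit 7: −381a − 524b = −96.1;  Pit 9−Pit 7: −348a − 334b = −49.7.
Solving gives a = −0.109888, b = 0.263296.
Then c = 730.8 − a·404 − b·898 = 538.75.
At (714, 1011): z = −78.5 + 266.2 + 538.75 = 726.5 m.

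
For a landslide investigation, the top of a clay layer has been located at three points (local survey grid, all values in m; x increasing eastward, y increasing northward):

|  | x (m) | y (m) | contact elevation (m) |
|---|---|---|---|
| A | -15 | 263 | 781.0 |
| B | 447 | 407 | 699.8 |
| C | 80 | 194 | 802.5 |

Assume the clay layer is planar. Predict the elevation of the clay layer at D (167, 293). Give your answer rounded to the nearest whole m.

Let the plane be z = a·x + b·y + c.
B−A: 462a + 144b = −81.2;  C−A: 95a − 69b = 21.5.
Solving gives a = −0.05502, b = −0.38735.
Then c = 781 − a·-15 − b·263 = 882.05.
At (167, 293): z = −9.2 − 113.5 + 882.05 = 759.4 m.

759 m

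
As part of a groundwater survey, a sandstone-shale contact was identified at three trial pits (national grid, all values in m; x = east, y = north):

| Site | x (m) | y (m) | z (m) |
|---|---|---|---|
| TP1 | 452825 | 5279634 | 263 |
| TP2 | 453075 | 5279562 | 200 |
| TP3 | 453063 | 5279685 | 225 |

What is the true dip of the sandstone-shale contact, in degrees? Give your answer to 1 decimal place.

Two edge vectors: TP1→TP2 = (250, -72, -63), TP1→TP3 = (238, 51, -38).
Normal n = (TP1→TP2) × (TP1→TP3) = (5949, -5494, 29886).
So ∂z/∂x = −n_x/n_z = −0.19906 and ∂z/∂y = −n_y/n_z = 0.18383.
Gradient magnitude |∇z| = √(a² + b²) = √(0.03962 + 0.03379) = 0.27096.
True dip = arctan(0.27096) = 15.2°, dipping toward SE (azimuth ≈ 133°).

15.2°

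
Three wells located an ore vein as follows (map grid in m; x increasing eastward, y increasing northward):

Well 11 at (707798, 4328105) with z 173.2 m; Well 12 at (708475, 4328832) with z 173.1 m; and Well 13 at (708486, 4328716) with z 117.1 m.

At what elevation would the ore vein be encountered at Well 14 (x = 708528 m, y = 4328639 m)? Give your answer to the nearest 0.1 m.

63.6 m

Let the plane be z = a·x + b·y + c.
Well 12−Well 11: 677a + 727b = −0.1;  Well 13−Well 11: 688a + 611b = −56.1.
Solving gives a = −0.470635278, b = 0.438129413.
Then c = 173.2 − a·707798 − b·4328105 = −1562982.20.
At (708528, 4328639): z = −333458.3 + 1896504.1 − 1562982.20 = 63.6 m.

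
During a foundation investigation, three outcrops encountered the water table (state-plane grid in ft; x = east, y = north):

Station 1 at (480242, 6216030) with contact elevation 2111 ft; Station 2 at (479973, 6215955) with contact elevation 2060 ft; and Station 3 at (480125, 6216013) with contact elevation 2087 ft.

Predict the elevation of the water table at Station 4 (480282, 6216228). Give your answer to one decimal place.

2096.8 ft

Two edge vectors: Station 1→Station 2 = (-269, -75, -51), Station 1→Station 3 = (-117, -17, -24).
Normal n = (Station 1→Station 2) × (Station 1→Station 3) = (933, -489, -4202).
So ∂z/∂x = −n_x/n_z = 0.222037125 and ∂z/∂y = −n_y/n_z = −0.116373156.
Intercept c from Station 1: 2111 − 106631.55 + 723379.03 = 618858.47.
At (480282, 6216228): z = 106640.4 − 723402.1 + 618858.47 = 2096.8 ft.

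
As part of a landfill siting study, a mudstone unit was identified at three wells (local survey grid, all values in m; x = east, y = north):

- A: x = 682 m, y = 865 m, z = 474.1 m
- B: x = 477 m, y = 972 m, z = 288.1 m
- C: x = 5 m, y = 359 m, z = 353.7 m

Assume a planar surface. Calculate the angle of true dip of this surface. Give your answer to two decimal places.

39.90°

Two edge vectors: A→B = (-205, 107, -186), A→C = (-677, -506, -120.4).
Normal n = (A→B) × (A→C) = (-106998.8, 101240, 176169).
So ∂z/∂x = −n_x/n_z = 0.60736 and ∂z/∂y = −n_y/n_z = −0.57468.
Gradient magnitude |∇z| = √(a² + b²) = √(0.36889 + 0.33025) = 0.83615.
True dip = arctan(0.83615) = 39.90°, dipping toward NW (azimuth ≈ 313°).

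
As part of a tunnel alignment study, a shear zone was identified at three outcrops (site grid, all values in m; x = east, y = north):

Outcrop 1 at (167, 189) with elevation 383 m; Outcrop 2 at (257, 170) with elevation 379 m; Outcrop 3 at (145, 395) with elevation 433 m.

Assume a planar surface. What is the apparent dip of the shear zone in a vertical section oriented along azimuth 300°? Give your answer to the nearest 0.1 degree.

Two edge vectors: Outcrop 1→Outcrop 2 = (90, -19, -4), Outcrop 1→Outcrop 3 = (-22, 206, 50).
Normal n = (Outcrop 1→Outcrop 2) × (Outcrop 1→Outcrop 3) = (-126, -4412, 18122).
So ∂z/∂x = −n_x/n_z = 0.00695 and ∂z/∂y = −n_y/n_z = 0.24346.
Unit vector along 300° is (sin 300°, cos 300°) = (-0.8660, 0.5000).
Slope in that direction = a·(-0.8660) + b·(0.5000) = 0.11571.
Apparent dip = arctan|0.11571| = 6.6° (true dip is 13.7°, so apparent ≤ true as expected).

6.6°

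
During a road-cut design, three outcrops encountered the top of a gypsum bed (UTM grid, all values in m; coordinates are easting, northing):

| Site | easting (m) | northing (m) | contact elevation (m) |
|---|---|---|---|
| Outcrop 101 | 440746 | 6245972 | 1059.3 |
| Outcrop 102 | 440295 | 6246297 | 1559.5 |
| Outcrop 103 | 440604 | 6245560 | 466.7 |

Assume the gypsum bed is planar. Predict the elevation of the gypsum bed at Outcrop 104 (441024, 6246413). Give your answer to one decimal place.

1686.3 m

Let the plane be z = a·easting + b·northing + c.
Outcrop 102−Outcrop 101: −451a + 325b = 500.2;  Outcrop 103−Outcrop 101: −142a − 412b = −592.6.
Solving gives a = −0.058144869, b = 1.458389736.
Then c = 1059.3 − a·440746 − b·6245972 = −9082375.04.
At (441024, 6246413): z = −25643.3 + 9109704.6 − 9082375.04 = 1686.3 m.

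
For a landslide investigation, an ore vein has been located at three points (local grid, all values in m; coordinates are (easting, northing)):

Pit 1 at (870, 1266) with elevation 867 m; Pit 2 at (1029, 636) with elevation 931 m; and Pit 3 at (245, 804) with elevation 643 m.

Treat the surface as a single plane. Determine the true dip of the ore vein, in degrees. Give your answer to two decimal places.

20.08°

Let the plane be z = a·E + b·N + c.
Pit 2−Pit 1: 159a − 630b = 64;  Pit 3−Pit 1: −625a − 462b = −224.
Solving gives a = 0.36534, b = −0.00938.
Gradient magnitude |∇z| = √(a² + b²) = √(0.13347 + 0.00009) = 0.36546.
True dip = arctan(0.36546) = 20.08°, dipping toward W (azimuth ≈ 271°).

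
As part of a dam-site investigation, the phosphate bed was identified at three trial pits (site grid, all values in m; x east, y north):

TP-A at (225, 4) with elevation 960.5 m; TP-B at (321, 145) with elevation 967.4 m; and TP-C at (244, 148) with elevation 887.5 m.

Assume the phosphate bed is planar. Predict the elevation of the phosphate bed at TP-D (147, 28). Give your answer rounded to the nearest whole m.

Let the plane be z = a·x + b·y + c.
TP-B−TP-A: 96a + 141b = 6.9;  TP-C−TP-A: 19a + 144b = −73.
Solving gives a = 1.01271, b = −0.64057.
Then c = 960.5 − a·225 − b·4 = 735.20.
At (147, 28): z = 148.9 − 17.9 + 735.20 = 866.1 m.

866 m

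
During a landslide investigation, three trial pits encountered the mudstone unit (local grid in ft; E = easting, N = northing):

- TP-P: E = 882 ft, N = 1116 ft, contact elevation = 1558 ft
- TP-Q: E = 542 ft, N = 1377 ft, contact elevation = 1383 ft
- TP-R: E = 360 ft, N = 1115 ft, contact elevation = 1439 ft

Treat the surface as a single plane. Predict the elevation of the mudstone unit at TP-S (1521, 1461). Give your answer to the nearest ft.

Let the plane be z = a·E + b·N + c.
TP-Q−TP-P: −340a + 261b = −175;  TP-R−TP-P: −522a − 1b = −119.
Solving gives a = 0.22868, b = −0.37260.
Then c = 1558 − a·882 − b·1116 = 1772.12.
At (1521, 1461): z = 347.8 − 544.4 + 1772.12 = 1575.6 ft.

1576 ft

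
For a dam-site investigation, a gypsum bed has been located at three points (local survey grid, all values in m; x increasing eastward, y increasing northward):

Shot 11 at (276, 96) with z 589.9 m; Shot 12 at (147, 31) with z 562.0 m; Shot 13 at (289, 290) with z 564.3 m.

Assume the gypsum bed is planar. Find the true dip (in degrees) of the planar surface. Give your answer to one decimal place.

18.2°

Let the plane be z = a·x + b·y + c.
Shot 12−Shot 11: −129a − 65b = −27.9;  Shot 13−Shot 11: 13a + 194b = −25.6.
Solving gives a = 0.29265, b = −0.15157.
Gradient magnitude |∇z| = √(a² + b²) = √(0.08564 + 0.02297) = 0.32957.
True dip = arctan(0.32957) = 18.2°, dipping toward WNW (azimuth ≈ 297°).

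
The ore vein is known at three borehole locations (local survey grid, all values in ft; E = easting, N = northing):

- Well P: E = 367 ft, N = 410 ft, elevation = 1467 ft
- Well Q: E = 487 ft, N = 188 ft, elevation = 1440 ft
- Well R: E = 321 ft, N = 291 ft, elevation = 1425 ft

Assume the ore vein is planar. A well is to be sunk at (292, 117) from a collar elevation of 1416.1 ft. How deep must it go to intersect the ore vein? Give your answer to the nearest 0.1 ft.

Let the plane be z = a·E + b·N + c.
Well Q−Well P: 120a − 222b = −27;  Well R−Well P: −46a − 119b = −42.
Solving gives a = 0.24951, b = 0.25649.
Then c = 1467 − a·367 − b·410 = 1270.27.
At (292, 117): z_contact = 72.86 + 30.01 + 1270.27 = 1373.13 ft.
Depth below ground = 1416.1 − 1373.13 = 43.0 ft.

43.0 ft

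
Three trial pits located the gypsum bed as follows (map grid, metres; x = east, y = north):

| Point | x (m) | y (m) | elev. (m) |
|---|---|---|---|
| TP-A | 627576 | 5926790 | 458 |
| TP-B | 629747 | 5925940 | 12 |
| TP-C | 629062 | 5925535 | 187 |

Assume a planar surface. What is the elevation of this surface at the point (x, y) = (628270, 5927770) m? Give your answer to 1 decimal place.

Let the plane be z = a·x + b·y + c.
TP-B−TP-A: 2171a − 850b = −446;  TP-C−TP-A: 1486a − 1255b = −271.
Solving gives a = −0.225370423, b = −0.050916692.
Then c = 458 − a·627576 − b·5926790 = 443667.61.
At (628270, 5927770): z = −141593.5 − 301822.4 + 443667.61 = 251.7 m.

251.7 m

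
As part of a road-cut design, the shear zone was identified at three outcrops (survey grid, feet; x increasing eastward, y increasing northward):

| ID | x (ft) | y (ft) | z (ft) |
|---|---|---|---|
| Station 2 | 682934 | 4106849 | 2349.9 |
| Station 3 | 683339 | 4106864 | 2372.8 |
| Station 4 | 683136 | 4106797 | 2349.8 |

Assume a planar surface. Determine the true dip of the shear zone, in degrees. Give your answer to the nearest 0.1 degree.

11.3°

Let the plane be z = a·x + b·y + c.
Station 3−Station 2: 405a + 15b = 22.9;  Station 4−Station 2: 202a − 52b = −0.1.
Solving gives a = 0.04937, b = 0.19370.
Gradient magnitude |∇z| = √(a² + b²) = √(0.00244 + 0.03752) = 0.19990.
True dip = arctan(0.19990) = 11.3°, dipping toward SSW (azimuth ≈ 194°).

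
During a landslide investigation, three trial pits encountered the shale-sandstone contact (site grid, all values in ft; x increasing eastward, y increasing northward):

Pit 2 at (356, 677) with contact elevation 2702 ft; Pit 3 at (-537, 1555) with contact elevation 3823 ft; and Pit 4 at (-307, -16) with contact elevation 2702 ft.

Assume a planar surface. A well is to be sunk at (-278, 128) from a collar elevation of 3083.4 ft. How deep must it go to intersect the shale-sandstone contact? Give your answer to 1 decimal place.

311.0 ft

Two edge vectors: Pit 2→Pit 3 = (-893, 878, 1121), Pit 2→Pit 4 = (-663, -693, 0).
Normal n = (Pit 2→Pit 3) × (Pit 2→Pit 4) = (776853, -743223, 1200963).
So ∂z/∂x = −n_x/n_z = −0.646858 and ∂z/∂y = −n_y/n_z = 0.618856.
Intercept c from Pit 2: 2702 + 230.28 − 418.97 = 2513.32.
At (-278, 128): z_contact = 179.83 + 79.21 + 2513.32 = 2772.36 ft.
Depth below ground = 3083.4 − 2772.36 = 311.0 ft.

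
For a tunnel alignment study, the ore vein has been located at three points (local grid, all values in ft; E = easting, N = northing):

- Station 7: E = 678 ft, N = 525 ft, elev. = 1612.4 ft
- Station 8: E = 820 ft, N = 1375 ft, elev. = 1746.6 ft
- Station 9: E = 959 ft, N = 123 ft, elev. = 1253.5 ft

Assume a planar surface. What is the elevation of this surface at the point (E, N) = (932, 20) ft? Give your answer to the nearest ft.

1246 ft

Let the plane be z = a·E + b·N + c.
Station 8−Station 7: 142a + 850b = 134.2;  Station 9−Station 7: 281a − 402b = −358.9.
Solving gives a = −0.84856, b = 0.29964.
Then c = 1612.4 − a·678 − b·525 = 2030.41.
At (932, 20): z = −790.9 + 6.0 + 2030.41 = 1245.5 ft.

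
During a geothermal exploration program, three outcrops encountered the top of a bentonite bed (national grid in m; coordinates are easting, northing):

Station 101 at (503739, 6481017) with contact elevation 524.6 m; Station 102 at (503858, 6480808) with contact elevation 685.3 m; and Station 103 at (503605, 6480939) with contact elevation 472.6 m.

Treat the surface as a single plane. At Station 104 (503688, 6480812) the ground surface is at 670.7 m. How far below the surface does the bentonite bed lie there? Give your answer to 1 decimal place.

93.7 m

Let the plane be z = a·easting + b·northing + c.
Station 102−Station 101: 119a − 209b = 160.7;  Station 103−Station 101: −134a − 78b = −52.
Solving gives a = 0.627617464, b = −0.411547951.
Then c = 524.6 − a·503739 − b·6481017 = 2351618.47.
At (503688, 6480812): z_contact = 316123.39 − 2667164.90 + 2351618.47 = 576.96 m.
Depth below ground = 670.7 − 576.96 = 93.7 m.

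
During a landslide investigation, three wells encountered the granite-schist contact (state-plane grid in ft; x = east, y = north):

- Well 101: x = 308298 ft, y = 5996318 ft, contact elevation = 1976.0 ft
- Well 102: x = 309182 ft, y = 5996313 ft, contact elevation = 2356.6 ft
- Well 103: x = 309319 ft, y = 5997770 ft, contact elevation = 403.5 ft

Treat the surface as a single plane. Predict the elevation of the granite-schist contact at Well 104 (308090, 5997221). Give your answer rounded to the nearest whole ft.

Let the plane be z = a·x + b·y + c.
Well 102−Well 101: 884a − 5b = 380.6;  Well 103−Well 101: 1021a + 1452b = −1572.5.
Solving gives a = 0.42273618, b = −1.38024355.
Then c = 1976 − a·308298 − b·5996318 = 8148026.54.
At (308090, 5997221): z = 130240.8 − 8277625.6 + 8148026.54 = 641.7 ft.

642 ft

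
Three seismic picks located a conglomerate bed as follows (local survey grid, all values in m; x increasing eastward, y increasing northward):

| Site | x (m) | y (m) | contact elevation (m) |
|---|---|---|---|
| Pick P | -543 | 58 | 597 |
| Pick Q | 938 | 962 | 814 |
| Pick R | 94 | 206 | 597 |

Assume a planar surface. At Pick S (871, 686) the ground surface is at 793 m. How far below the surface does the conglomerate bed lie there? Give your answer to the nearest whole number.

80 m

Let the plane be z = a·x + b·y + c.
Pick Q−Pick P: 1481a + 904b = 217;  Pick R−Pick P: 637a + 148b = 0.
Solving gives a = −0.09005, b = 0.38757.
Then c = 597 − a·-543 − b·58 = 525.63.
At (871, 686): z_contact = −78.4 + 265.9 + 525.63 = 713.1 m.
Depth below ground = 793 − 713.1 = 80 m.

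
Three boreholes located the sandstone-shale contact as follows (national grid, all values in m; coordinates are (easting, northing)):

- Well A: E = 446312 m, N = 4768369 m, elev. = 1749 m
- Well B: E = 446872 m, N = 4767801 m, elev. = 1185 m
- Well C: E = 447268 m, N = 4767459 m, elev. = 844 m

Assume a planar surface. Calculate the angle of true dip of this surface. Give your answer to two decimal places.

Two edge vectors: Well A→Well B = (560, -568, -564), Well A→Well C = (956, -910, -905).
Normal n = (Well A→Well B) × (Well A→Well C) = (800, -32384, 33408).
So ∂z/∂E = −n_x/n_z = −0.02395 and ∂z/∂N = −n_y/n_z = 0.96935.
Gradient magnitude |∇z| = √(a² + b²) = √(0.00057 + 0.93964) = 0.96964.
True dip = arctan(0.96964) = 44.12°, dipping toward S (azimuth ≈ 179°).

44.12°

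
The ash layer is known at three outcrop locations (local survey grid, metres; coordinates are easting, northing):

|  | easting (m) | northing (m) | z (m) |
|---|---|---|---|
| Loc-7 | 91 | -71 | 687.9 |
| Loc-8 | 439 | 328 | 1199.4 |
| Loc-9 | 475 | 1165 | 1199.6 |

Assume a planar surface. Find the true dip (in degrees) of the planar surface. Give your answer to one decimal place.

Two edge vectors: Loc-7→Loc-8 = (348, 399, 511.5), Loc-7→Loc-9 = (384, 1236, 511.7).
Normal n = (Loc-7→Loc-8) × (Loc-7→Loc-9) = (-428045.7, 18344.4, 276912).
So ∂z/∂easting = −n_x/n_z = 1.54578 and ∂z/∂northing = −n_y/n_z = −0.06625.
Gradient magnitude |∇z| = √(a² + b²) = √(2.38944 + 0.00439) = 1.54720.
True dip = arctan(1.54720) = 57.1°, dipping toward W (azimuth ≈ 272°).

57.1°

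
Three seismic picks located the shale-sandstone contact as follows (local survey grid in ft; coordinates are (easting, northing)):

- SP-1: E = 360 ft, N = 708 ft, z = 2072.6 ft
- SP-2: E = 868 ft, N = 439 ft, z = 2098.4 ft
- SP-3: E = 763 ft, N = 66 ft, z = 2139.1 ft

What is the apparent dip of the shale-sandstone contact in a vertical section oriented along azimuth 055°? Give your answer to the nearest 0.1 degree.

3.8°

Two edge vectors: SP-1→SP-2 = (508, -269, 25.8), SP-1→SP-3 = (403, -642, 66.5).
Normal n = (SP-1→SP-2) × (SP-1→SP-3) = (-1324.9, -23384.6, -217729).
So ∂z/∂E = −n_x/n_z = −0.00609 and ∂z/∂N = −n_y/n_z = −0.10740.
Unit vector along 055° is (sin 55°, cos 55°) = (0.8192, 0.5736).
Slope in that direction = a·(0.8192) + b·(0.5736) = −0.06659.
Apparent dip = arctan|0.06659| = 3.8° (true dip is 6.1°, so apparent ≤ true as expected).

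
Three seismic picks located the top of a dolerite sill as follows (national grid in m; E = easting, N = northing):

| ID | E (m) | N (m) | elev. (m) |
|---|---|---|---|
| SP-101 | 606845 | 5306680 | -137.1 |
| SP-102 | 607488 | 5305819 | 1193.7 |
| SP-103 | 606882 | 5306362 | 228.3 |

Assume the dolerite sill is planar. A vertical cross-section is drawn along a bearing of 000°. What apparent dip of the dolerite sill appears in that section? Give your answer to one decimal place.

47.1°

Two edge vectors: SP-101→SP-102 = (643, -861, 1330.8), SP-101→SP-103 = (37, -318, 365.4).
Normal n = (SP-101→SP-102) × (SP-101→SP-103) = (108585, -185712.6, -172617).
So ∂z/∂E = −n_x/n_z = 0.62905 and ∂z/∂N = −n_y/n_z = −1.07587.
Unit vector along 000° is (sin 0°, cos 0°) = (0.0000, 1.0000).
Slope in that direction = a·(0.0000) + b·(1.0000) = −1.07587.
Apparent dip = arctan|1.07587| = 47.1° (true dip is 51.3°, so apparent ≤ true as expected).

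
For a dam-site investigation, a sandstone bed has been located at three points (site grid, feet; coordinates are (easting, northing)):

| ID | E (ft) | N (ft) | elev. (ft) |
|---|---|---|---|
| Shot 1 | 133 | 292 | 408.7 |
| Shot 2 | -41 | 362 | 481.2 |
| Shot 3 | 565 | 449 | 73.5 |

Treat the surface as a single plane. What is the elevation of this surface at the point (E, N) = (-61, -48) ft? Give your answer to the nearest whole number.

686 ft

Let the plane be z = a·E + b·N + c.
Shot 2−Shot 1: −174a + 70b = 72.5;  Shot 3−Shot 1: 432a + 157b = −335.2.
Solving gives a = −0.60542, b = −0.46918.
Then c = 408.7 − a·133 − b·292 = 626.22.
At (-61, -48): z = 36.9 + 22.5 + 626.22 = 685.7 ft.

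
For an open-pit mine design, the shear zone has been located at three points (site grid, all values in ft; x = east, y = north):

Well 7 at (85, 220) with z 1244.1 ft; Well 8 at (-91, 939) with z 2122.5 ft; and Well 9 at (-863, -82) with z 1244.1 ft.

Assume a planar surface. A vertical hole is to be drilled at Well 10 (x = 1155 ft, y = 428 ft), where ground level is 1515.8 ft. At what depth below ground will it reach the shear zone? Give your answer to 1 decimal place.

422.3 ft

Two edge vectors: Well 7→Well 8 = (-176, 719, 878.4), Well 7→Well 9 = (-948, -302, 0).
Normal n = (Well 7→Well 8) × (Well 7→Well 9) = (265276.8, -832723.2, 734764).
So ∂z/∂x = −n_x/n_z = −0.361037 and ∂z/∂y = −n_y/n_z = 1.133321.
Intercept c from Well 7: 1244.1 + 30.69 − 249.33 = 1025.46.
At (1155, 428): z_contact = −417.00 + 485.06 + 1025.46 = 1093.52 ft.
Depth below ground = 1515.8 − 1093.52 = 422.3 ft.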